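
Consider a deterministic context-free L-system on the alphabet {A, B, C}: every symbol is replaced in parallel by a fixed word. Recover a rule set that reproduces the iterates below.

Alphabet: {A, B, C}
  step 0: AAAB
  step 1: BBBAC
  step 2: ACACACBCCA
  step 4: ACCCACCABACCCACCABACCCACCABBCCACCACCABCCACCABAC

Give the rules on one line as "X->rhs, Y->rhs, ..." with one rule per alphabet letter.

A->B, B->AC, C->CCA

  step 1 ⇒ step 2: BBBAC ⇒ AC·AC·AC·B·CCA
    A ↦ B
    B ↦ AC
    C ↦ CCA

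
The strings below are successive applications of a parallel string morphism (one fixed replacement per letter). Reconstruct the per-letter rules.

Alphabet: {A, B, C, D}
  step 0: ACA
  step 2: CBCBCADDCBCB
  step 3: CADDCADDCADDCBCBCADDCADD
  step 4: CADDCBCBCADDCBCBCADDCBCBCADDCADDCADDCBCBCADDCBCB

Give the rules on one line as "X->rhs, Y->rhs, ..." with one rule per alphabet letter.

A->DD, B->DD, C->CA, D->CB

  step 3 ⇒ step 4: CADDCADDCADDCBCBCADDCADD ⇒ CA·DD·CB·CB·CA·DD·CB·CB·CA·DD·CB·CB·CA·DD·CA·DD·CA·DD·CB·CB·CA·DD·CB·CB
    A ↦ DD
    B ↦ DD
    C ↦ CA
    D ↦ CB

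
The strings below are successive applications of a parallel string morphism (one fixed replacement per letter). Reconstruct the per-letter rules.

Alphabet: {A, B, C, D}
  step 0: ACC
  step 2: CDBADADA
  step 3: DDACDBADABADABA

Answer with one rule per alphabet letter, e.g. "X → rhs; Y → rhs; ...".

  step 2 ⇒ step 3: CDBADADA ⇒ D·DA·CD·BA·DA·BA·DA·BA
    A ↦ BA
    B ↦ CD
    C ↦ D
    D ↦ DA

A->BA, B->CD, C->D, D->DA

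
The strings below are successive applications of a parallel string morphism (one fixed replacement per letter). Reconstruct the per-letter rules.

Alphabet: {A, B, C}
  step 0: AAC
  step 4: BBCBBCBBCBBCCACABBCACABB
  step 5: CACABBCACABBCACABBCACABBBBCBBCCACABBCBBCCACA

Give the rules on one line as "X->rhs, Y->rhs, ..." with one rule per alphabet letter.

A->C, B->CA, C->BB

  step 4 ⇒ step 5: BBCBBCBBCBBCCACABBCACABB ⇒ CA·CA·BB·CA·CA·BB·CA·CA·BB·CA·CA·BB·BB·C·BB·C·CA·CA·BB·C·BB·C·CA·CA
    A ↦ C
    B ↦ CA
    C ↦ BB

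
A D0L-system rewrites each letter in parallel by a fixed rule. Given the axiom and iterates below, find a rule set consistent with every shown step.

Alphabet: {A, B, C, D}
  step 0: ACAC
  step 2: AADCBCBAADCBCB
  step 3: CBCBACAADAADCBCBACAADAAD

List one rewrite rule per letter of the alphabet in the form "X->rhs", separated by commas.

  step 2 ⇒ step 3: AADCBCBAADCBCB ⇒ CB·CB·AC·AA·D·AA·D·CB·CB·AC·AA·D·AA·D
    A ↦ CB
    B ↦ D
    C ↦ AA
    D ↦ AC

A->CB, B->D, C->AA, D->AC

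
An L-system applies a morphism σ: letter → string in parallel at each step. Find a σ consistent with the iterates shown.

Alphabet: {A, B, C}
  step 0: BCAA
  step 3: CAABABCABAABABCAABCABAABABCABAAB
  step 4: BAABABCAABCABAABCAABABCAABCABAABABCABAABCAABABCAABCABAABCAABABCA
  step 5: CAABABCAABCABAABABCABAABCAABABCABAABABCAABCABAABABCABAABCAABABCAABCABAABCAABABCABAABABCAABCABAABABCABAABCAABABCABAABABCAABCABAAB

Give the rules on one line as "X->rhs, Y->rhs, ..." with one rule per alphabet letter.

  step 4 ⇒ step 5: BAABABCAABCABAABCAABABCAABCABAABABCABAABCAABABCAABCABAABCAABABCA ⇒ CA·AB·AB·CA·AB·CA·BA·AB·AB·CA·BA·AB·CA·AB·AB·CA·BA·AB·AB·CA·AB·CA·BA·AB·AB·CA·BA·AB·CA·AB·AB·CA·AB·CA·BA·AB·CA·AB·AB·CA·BA·AB·AB·CA·AB·CA·BA·AB·AB·CA·BA·AB·CA·AB·AB·CA·BA·AB·AB·CA·AB·CA·BA·AB
    A ↦ AB
    B ↦ CA
    C ↦ BA

A->AB, B->CA, C->BA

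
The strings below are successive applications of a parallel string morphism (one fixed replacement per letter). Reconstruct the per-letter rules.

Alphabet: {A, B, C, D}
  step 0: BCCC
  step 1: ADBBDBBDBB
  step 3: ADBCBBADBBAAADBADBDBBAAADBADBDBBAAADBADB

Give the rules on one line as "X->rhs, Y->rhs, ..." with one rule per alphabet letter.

  step 0 ⇒ step 1: BCCC ⇒ A·DBB·DBB·DBB
    B ↦ A
    C ↦ DBB
    A ↦ ADB  (constrained at step 1)
    D ↦ CBB  (constrained at step 1)

A->ADB, B->A, C->DBB, D->CBB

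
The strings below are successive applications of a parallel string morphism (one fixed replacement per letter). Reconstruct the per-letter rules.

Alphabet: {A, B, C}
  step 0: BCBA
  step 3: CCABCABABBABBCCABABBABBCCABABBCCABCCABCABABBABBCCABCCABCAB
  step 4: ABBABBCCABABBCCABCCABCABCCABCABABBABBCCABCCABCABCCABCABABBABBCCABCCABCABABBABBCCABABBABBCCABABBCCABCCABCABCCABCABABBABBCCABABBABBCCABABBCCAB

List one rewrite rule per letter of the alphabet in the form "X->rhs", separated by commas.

  step 3 ⇒ step 4: CCABCABABBABBCCABABBABBCCABABBCCABCCABCABABBABBCCABCCABCAB ⇒ ABB·ABB·C·CAB·ABB·C·CAB·C·CAB·CAB·C·CAB·CAB·ABB·ABB·C·CAB·C·CAB·CAB·C·CAB·CAB·ABB·ABB·C·CAB·C·CAB·CAB·ABB·ABB·C·CAB·ABB·ABB·C·CAB·ABB·C·CAB·C·CAB·CAB·C·CAB·CAB·ABB·ABB·C·CAB·ABB·ABB·C·CAB·ABB·C·CAB
    A ↦ C
    B ↦ CAB
    C ↦ ABB

A->C, B->CAB, C->ABB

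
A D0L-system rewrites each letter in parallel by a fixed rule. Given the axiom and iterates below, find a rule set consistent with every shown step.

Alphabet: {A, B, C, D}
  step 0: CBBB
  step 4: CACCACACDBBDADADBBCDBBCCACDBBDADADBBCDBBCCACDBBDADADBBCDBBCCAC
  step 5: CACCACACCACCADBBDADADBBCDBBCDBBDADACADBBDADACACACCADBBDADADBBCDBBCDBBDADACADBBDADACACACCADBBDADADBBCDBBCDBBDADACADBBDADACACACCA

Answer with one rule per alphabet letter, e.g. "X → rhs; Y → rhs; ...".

  step 4 ⇒ step 5: CACCACACDBBDADADBBCDBBCCACDBBDADADBBCDBBCCACDBBDADADBBCDBBCCAC ⇒ CA·C·CA·CA·C·CA·C·CA·DBB·DA·DA·DBB·C·DBB·C·DBB·DA·DA·CA·DBB·DA·DA·CA·CA·C·CA·DBB·DA·DA·DBB·C·DBB·C·DBB·DA·DA·CA·DBB·DA·DA·CA·CA·C·CA·DBB·DA·DA·DBB·C·DBB·C·DBB·DA·DA·CA·DBB·DA·DA·CA·CA·C·CA
    A ↦ C
    B ↦ DA
    C ↦ CA
    D ↦ DBB

A->C, B->DA, C->CA, D->DBB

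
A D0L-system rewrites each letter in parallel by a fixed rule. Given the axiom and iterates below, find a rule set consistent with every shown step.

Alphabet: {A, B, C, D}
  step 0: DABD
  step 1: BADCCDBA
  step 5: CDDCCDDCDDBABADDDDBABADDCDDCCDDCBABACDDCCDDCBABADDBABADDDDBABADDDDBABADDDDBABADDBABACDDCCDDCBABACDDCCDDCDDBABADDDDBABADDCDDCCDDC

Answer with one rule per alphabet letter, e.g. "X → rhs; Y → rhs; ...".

A->DC, B->CD, C->DD, D->BA

  step 0 ⇒ step 1: DABD ⇒ BA·DC·CD·BA
    A ↦ DC
    B ↦ CD
    D ↦ BA
    C ↦ DD  (constrained at step 1)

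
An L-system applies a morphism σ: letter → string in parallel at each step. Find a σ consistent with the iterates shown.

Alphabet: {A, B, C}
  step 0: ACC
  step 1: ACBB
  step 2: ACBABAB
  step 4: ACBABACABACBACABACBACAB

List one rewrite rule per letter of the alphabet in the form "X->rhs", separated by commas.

A->AC, B->AB, C->B

  step 1 ⇒ step 2: ACBB ⇒ AC·B·AB·AB
    A ↦ AC
    B ↦ AB
    C ↦ B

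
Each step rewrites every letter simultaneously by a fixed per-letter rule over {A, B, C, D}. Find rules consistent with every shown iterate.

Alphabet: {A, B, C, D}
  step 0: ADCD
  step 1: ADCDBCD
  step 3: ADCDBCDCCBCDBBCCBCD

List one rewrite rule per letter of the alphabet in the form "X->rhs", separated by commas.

  step 0 ⇒ step 1: ADCD ⇒ AD·CD·B·CD
    A ↦ AD
    C ↦ B
    D ↦ CD
    B ↦ CC  (constrained at step 1)

A->AD, B->CC, C->B, D->CD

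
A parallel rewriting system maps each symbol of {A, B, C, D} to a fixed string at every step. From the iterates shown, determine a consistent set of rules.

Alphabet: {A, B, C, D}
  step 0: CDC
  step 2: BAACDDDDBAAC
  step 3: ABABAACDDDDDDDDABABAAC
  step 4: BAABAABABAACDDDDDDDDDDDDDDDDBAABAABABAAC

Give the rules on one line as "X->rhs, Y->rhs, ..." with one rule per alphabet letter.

  step 3 ⇒ step 4: ABABAACDDDDDDDDABABAAC ⇒ BA·A·BA·A·BA·BA·AC·DD·DD·DD·DD·DD·DD·DD·DD·BA·A·BA·A·BA·BA·AC
    A ↦ BA
    B ↦ A
    C ↦ AC
    D ↦ DD

A->BA, B->A, C->AC, D->DD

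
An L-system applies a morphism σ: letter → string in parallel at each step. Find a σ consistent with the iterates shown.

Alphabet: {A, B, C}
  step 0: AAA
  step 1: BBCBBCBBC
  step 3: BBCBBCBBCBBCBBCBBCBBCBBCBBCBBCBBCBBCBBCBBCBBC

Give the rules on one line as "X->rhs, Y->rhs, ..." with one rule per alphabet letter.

  step 0 ⇒ step 1: AAA ⇒ BBC·BBC·BBC
    A ↦ BBC
    B ↦ A  (constrained at step 1)
    C ↦ AAA  (constrained at step 1)

A->BBC, B->A, C->AAA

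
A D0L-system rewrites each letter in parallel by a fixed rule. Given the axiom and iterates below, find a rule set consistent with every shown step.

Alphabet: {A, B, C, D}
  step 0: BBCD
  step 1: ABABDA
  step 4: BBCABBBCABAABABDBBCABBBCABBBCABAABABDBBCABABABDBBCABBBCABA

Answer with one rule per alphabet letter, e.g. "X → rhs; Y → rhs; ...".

A->BBC, B->AB, C->D, D->A

  step 0 ⇒ step 1: BBCD ⇒ AB·AB·D·A
    B ↦ AB
    C ↦ D
    D ↦ A
    A ↦ BBC  (constrained at step 1)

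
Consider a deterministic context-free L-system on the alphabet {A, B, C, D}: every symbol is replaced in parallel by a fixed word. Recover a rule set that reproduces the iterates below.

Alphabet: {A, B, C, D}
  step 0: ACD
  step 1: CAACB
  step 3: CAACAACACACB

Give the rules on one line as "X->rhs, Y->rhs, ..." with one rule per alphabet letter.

A->CA, B->D, C->A, D->CB

  step 0 ⇒ step 1: ACD ⇒ CA·A·CB
    A ↦ CA
    C ↦ A
    D ↦ CB
    B ↦ D  (constrained at step 1)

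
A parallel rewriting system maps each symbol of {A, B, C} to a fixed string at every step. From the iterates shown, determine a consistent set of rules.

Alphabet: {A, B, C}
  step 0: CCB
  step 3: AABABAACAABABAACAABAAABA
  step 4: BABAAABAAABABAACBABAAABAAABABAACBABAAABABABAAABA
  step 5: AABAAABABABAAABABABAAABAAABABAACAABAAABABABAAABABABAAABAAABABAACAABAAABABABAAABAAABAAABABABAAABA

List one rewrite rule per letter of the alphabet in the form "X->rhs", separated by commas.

  step 4 ⇒ step 5: BABAAABAAABABAACBABAAABAAABABAACBABAAABABABAAABA ⇒ AA·BA·AA·BA·BA·BA·AA·BA·BA·BA·AA·BA·AA·BA·BA·AC·AA·BA·AA·BA·BA·BA·AA·BA·BA·BA·AA·BA·AA·BA·BA·AC·AA·BA·AA·BA·BA·BA·AA·BA·AA·BA·AA·BA·BA·BA·AA·BA
    A ↦ BA
    B ↦ AA
    C ↦ AC

A->BA, B->AA, C->AC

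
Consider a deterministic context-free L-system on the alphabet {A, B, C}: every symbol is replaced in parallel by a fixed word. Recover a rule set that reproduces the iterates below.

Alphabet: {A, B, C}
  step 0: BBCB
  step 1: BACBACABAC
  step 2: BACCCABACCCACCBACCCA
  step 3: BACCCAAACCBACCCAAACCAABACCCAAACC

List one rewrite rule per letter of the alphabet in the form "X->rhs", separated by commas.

  step 2 ⇒ step 3: BACCCABACCCACCBACCCA ⇒ BAC·CC·A·A·A·CC·BAC·CC·A·A·A·CC·A·A·BAC·CC·A·A·A·CC
    A ↦ CC
    B ↦ BAC
    C ↦ A

A->CC, B->BAC, C->A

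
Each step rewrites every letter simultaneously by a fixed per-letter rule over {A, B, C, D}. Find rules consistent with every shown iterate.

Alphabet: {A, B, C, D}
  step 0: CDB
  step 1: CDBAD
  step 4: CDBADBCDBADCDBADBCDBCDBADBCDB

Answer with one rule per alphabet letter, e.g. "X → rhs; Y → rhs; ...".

  step 0 ⇒ step 1: CDB ⇒ CD·B·AD
    B ↦ AD
    C ↦ CD
    D ↦ B
    A ↦ BCD  (constrained at step 1)

A->BCD, B->AD, C->CD, D->B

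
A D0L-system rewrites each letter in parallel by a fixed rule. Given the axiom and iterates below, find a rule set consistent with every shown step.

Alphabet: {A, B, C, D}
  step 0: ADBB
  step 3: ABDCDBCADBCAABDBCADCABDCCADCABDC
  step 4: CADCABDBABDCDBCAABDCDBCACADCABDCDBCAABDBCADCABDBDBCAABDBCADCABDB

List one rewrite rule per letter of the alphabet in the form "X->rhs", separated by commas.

A->CA, B->DC, C->DB, D->AB

  step 3 ⇒ step 4: ABDCDBCADBCAABDBCADCABDCCADCABDC ⇒ CA·DC·AB·DB·AB·DC·DB·CA·AB·DC·DB·CA·CA·DC·AB·DC·DB·CA·AB·DB·CA·DC·AB·DB·DB·CA·AB·DB·CA·DC·AB·DB
    A ↦ CA
    B ↦ DC
    C ↦ DB
    D ↦ AB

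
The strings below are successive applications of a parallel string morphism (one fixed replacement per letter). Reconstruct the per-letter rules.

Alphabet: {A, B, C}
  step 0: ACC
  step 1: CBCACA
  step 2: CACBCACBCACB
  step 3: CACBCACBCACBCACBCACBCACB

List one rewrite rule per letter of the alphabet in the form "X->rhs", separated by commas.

  step 2 ⇒ step 3: CACBCACBCACB ⇒ CA·CB·CA·CB·CA·CB·CA·CB·CA·CB·CA·CB
    A ↦ CB
    B ↦ CB
    C ↦ CA

A->CB, B->CB, C->CA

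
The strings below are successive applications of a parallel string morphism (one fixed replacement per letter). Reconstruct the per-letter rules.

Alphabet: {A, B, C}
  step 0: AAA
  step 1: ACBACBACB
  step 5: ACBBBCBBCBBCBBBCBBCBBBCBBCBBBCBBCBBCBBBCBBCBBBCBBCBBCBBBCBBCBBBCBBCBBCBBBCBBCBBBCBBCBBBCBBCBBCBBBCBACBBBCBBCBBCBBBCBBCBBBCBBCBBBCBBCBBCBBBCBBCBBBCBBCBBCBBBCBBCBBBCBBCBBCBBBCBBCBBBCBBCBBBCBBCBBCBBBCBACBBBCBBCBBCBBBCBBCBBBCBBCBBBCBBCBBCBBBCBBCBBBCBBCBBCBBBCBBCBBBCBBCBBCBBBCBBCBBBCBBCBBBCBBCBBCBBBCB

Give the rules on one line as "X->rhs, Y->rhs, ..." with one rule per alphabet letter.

  step 0 ⇒ step 1: AAA ⇒ ACB·ACB·ACB
    A ↦ ACB
    B ↦ BCB  (constrained at step 1)
    C ↦ B  (constrained at step 1)

A->ACB, B->BCB, C->B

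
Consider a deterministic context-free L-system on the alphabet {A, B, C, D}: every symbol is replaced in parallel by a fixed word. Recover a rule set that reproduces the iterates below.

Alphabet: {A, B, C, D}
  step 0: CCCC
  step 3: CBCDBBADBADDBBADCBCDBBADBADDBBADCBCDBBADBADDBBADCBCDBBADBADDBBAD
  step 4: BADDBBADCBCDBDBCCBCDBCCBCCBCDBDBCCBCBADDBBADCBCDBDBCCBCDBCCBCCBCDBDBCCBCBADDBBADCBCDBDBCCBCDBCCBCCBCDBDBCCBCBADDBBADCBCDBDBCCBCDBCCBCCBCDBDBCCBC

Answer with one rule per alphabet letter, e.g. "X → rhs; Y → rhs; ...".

  step 3 ⇒ step 4: CBCDBBADBADDBBADCBCDBBADBADDBBADCBCDBBADBADDBBADCBCDBBADBADDBBAD ⇒ BAD·DB·BAD·CBC·DB·DB·C·CBC·DB·C·CBC·CBC·DB·DB·C·CBC·BAD·DB·BAD·CBC·DB·DB·C·CBC·DB·C·CBC·CBC·DB·DB·C·CBC·BAD·DB·BAD·CBC·DB·DB·C·CBC·DB·C·CBC·CBC·DB·DB·C·CBC·BAD·DB·BAD·CBC·DB·DB·C·CBC·DB·C·CBC·CBC·DB·DB·C·CBC
    A ↦ C
    B ↦ DB
    C ↦ BAD
    D ↦ CBC

A->C, B->DB, C->BAD, D->CBC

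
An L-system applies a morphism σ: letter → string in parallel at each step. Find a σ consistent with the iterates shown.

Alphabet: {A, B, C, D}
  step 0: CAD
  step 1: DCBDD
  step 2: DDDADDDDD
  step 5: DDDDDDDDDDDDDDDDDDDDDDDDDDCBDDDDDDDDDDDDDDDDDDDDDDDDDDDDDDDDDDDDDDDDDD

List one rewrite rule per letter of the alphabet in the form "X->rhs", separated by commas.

  step 1 ⇒ step 2: DCBDD ⇒ DD·D·AD·DD·DD
    B ↦ AD
    C ↦ D
    D ↦ DD
  step 0 ⇒ step 1: CAD ⇒ D·CB·DD
    A ↦ CB

A->CB, B->AD, C->D, D->DD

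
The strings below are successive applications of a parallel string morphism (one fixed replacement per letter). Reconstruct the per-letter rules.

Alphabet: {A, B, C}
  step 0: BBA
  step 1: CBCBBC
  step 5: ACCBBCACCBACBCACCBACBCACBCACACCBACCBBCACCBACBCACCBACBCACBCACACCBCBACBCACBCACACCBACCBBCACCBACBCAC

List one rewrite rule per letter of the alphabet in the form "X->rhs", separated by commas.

A->BC, B->CB, C->AC

  step 0 ⇒ step 1: BBA ⇒ CB·CB·BC
    A ↦ BC
    B ↦ CB
    C ↦ AC  (constrained at step 1)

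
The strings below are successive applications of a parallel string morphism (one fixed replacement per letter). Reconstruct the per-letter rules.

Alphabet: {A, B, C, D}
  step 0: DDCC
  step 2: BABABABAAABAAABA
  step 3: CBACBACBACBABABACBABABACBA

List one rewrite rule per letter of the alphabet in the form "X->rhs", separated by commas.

  step 2 ⇒ step 3: BABABABAAABAAABA ⇒ C·BA·C·BA·C·BA·C·BA·BA·BA·C·BA·BA·BA·C·BA
    A ↦ BA
    B ↦ C
    C ↦ DA  (constrained at step 0)
    D ↦ AA  (constrained at step 0)

A->BA, B->C, C->DA, D->AA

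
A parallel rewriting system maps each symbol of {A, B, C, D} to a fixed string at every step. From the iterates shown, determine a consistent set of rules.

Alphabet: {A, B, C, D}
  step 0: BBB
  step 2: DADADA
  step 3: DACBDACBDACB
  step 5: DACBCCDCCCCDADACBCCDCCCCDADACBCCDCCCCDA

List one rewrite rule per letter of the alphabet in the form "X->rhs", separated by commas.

A->CB, B->D, C->CC, D->DA

  step 2 ⇒ step 3: DADADA ⇒ DA·CB·DA·CB·DA·CB
    A ↦ CB
    D ↦ DA
    B ↦ D  (constrained at step 0)
    C ↦ CC  (constrained at step 3)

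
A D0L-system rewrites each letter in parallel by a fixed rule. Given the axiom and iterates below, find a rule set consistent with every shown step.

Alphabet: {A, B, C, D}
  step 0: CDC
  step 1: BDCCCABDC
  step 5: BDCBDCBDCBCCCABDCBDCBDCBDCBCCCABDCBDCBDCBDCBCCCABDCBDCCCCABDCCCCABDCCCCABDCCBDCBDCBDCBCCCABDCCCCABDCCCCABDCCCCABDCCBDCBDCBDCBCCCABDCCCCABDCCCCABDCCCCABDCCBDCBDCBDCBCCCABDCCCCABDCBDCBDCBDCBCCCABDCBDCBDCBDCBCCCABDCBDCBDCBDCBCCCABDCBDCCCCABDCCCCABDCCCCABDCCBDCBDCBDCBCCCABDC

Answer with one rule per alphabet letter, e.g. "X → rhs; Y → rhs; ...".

  step 0 ⇒ step 1: CDC ⇒ BDC·CCA·BDC
    C ↦ BDC
    D ↦ CCA
    A ↦ B  (constrained at step 1)
    B ↦ C  (constrained at step 1)

A->B, B->C, C->BDC, D->CCA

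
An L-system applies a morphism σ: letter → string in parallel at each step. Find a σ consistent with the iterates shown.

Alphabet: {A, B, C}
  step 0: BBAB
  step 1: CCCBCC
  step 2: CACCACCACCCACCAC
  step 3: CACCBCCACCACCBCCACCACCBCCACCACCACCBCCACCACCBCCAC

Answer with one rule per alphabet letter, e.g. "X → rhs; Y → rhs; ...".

  step 2 ⇒ step 3: CACCACCACCCACCAC ⇒ CAC·CBC·CAC·CAC·CBC·CAC·CAC·CBC·CAC·CAC·CAC·CBC·CAC·CAC·CBC·CAC
    A ↦ CBC
    C ↦ CAC
  step 0 ⇒ step 1: BBAB ⇒ C·C·CBC·C
    B ↦ C

A->CBC, B->C, C->CAC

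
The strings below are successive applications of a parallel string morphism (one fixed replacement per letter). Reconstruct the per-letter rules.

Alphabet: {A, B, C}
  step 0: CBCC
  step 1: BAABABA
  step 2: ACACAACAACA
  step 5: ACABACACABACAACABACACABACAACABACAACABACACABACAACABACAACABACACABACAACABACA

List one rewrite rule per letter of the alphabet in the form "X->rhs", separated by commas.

  step 1 ⇒ step 2: BAABABA ⇒ A·CA·CA·A·CA·A·CA
    A ↦ CA
    B ↦ A
  step 0 ⇒ step 1: CBCC ⇒ BA·A·BA·BA
    C ↦ BA

A->CA, B->A, C->BA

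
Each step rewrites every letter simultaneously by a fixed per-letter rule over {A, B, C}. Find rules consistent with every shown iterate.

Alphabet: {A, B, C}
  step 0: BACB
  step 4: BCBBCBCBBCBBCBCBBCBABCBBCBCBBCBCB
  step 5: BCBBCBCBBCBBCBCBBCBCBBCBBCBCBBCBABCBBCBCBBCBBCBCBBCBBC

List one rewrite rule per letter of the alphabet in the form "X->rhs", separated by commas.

  step 4 ⇒ step 5: BCBBCBCBBCBBCBCBBCBABCBBCBCBBCBCB ⇒ BC·B·BC·BC·B·BC·B·BC·BC·B·BC·BC·B·BC·B·BC·BC·B·BC·BA·BC·B·BC·BC·B·BC·B·BC·BC·B·BC·B·BC
    A ↦ BA
    B ↦ BC
    C ↦ B

A->BA, B->BC, C->B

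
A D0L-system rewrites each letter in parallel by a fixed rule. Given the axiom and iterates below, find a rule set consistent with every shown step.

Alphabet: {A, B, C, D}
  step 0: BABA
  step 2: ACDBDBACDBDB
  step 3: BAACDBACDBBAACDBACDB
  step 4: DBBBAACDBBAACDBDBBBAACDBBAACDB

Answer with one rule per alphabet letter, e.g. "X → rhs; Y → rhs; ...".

  step 3 ⇒ step 4: BAACDBACDBBAACDBACDB ⇒ DB·B·B·A·AC·DB·B·A·AC·DB·DB·B·B·A·AC·DB·B·A·AC·DB
    A ↦ B
    B ↦ DB
    C ↦ A
    D ↦ AC

A->B, B->DB, C->A, D->AC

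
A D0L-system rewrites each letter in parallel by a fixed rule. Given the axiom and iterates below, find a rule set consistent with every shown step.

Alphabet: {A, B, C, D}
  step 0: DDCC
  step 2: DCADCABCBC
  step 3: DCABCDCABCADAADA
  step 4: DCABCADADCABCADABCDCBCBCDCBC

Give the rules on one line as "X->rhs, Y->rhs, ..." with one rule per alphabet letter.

A->BC, B->AD, C->A, D->DC

  step 3 ⇒ step 4: DCABCDCABCADAADA ⇒ DC·A·BC·AD·A·DC·A·BC·AD·A·BC·DC·BC·BC·DC·BC
    A ↦ BC
    B ↦ AD
    C ↦ A
    D ↦ DC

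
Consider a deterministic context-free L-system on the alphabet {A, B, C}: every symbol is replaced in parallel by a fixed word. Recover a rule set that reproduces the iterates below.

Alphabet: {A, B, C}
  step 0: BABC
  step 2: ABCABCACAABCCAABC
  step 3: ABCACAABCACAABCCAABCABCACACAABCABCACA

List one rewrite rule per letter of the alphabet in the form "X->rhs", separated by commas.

  step 2 ⇒ step 3: ABCABCACAABCCAABC ⇒ ABC·A·CA·ABC·A·CA·ABC·CA·ABC·ABC·A·CA·CA·ABC·ABC·A·CA
    A ↦ ABC
    B ↦ A
    C ↦ CA

A->ABC, B->A, C->CA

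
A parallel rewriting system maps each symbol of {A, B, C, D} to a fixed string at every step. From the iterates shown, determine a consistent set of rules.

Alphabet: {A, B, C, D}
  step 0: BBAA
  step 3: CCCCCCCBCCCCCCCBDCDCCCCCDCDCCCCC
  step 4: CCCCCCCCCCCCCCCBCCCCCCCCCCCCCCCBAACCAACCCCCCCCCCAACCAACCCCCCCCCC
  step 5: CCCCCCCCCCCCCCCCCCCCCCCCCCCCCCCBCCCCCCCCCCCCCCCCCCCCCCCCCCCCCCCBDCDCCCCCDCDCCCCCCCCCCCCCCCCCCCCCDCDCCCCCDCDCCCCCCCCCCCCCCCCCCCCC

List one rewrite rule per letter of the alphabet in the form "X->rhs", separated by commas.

  step 4 ⇒ step 5: CCCCCCCCCCCCCCCBCCCCCCCCCCCCCCCBAACCAACCCCCCCCCCAACCAACCCCCCCCCC ⇒ CC·CC·CC·CC·CC·CC·CC·CC·CC·CC·CC·CC·CC·CC·CC·CB·CC·CC·CC·CC·CC·CC·CC·CC·CC·CC·CC·CC·CC·CC·CC·CB·DC·DC·CC·CC·DC·DC·CC·CC·CC·CC·CC·CC·CC·CC·CC·CC·DC·DC·CC·CC·DC·DC·CC·CC·CC·CC·CC·CC·CC·CC·CC·CC
    A ↦ DC
    B ↦ CB
    C ↦ CC
  step 3 ⇒ step 4: CCCCCCCBCCCCCCCBDCDCCCCCDCDCCCCC ⇒ CC·CC·CC·CC·CC·CC·CC·CB·CC·CC·CC·CC·CC·CC·CC·CB·AA·CC·AA·CC·CC·CC·CC·CC·AA·CC·AA·CC·CC·CC·CC·CC
    D ↦ AA

A->DC, B->CB, C->CC, D->AA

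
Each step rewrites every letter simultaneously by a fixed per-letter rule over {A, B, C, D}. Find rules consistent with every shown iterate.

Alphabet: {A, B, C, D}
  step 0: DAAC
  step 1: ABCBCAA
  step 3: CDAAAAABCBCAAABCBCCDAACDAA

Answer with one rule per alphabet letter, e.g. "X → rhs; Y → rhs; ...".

A->BC, B->CD, C->AA, D->A

  step 0 ⇒ step 1: DAAC ⇒ A·BC·BC·AA
    A ↦ BC
    C ↦ AA
    D ↦ A
    B ↦ CD  (constrained at step 1)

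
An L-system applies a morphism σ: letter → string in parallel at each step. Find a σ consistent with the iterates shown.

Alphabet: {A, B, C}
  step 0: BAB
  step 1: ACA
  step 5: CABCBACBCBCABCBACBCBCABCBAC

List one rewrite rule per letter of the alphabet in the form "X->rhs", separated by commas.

A->C, B->A, C->BCB

  step 0 ⇒ step 1: BAB ⇒ A·C·A
    A ↦ C
    B ↦ A
    C ↦ BCB  (constrained at step 1)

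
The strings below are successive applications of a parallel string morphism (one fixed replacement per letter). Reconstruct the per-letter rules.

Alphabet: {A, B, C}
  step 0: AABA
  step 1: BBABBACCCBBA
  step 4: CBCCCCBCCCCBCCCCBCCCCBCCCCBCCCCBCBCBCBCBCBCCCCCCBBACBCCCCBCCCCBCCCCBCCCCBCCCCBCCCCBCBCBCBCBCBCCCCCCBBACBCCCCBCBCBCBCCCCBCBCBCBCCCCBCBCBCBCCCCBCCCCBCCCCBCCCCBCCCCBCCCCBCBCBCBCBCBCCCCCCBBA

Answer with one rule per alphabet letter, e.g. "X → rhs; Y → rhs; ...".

  step 0 ⇒ step 1: AABA ⇒ BBA·BBA·CCC·BBA
    A ↦ BBA
    B ↦ CCC
    C ↦ CB  (constrained at step 1)

A->BBA, B->CCC, C->CB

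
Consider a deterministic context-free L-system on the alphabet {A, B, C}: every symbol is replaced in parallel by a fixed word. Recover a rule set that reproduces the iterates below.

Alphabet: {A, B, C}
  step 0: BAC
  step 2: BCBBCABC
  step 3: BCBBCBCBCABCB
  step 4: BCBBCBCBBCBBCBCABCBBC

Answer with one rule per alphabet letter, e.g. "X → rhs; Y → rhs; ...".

  step 3 ⇒ step 4: BCBBCBCBCABCB ⇒ BC·B·BC·BC·B·BC·B·BC·B·CA·BC·B·BC
    A ↦ CA
    B ↦ BC
    C ↦ B

A->CA, B->BC, C->B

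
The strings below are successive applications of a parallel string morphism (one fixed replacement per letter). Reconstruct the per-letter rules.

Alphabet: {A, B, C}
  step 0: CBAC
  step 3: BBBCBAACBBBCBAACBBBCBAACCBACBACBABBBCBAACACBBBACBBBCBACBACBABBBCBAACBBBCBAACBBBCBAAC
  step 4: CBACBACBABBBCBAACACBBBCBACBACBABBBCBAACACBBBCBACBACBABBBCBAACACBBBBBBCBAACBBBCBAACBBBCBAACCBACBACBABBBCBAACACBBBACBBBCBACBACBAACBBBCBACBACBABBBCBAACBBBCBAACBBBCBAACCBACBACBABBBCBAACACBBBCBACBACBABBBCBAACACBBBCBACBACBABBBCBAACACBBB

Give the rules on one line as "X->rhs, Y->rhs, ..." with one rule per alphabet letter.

A->AC, B->CBA, C->BBB

  step 3 ⇒ step 4: BBBCBAACBBBCBAACBBBCBAACCBACBACBABBBCBAACACBBBACBBBCBACBACBABBBCBAACBBBCBAACBBBCBAAC ⇒ CBA·CBA·CBA·BBB·CBA·AC·AC·BBB·CBA·CBA·CBA·BBB·CBA·AC·AC·BBB·CBA·CBA·CBA·BBB·CBA·AC·AC·BBB·BBB·CBA·AC·BBB·CBA·AC·BBB·CBA·AC·CBA·CBA·CBA·BBB·CBA·AC·AC·BBB·AC·BBB·CBA·CBA·CBA·AC·BBB·CBA·CBA·CBA·BBB·CBA·AC·BBB·CBA·AC·BBB·CBA·AC·CBA·CBA·CBA·BBB·CBA·AC·AC·BBB·CBA·CBA·CBA·BBB·CBA·AC·AC·BBB·CBA·CBA·CBA·BBB·CBA·AC·AC·BBB
    A ↦ AC
    B ↦ CBA
    C ↦ BBB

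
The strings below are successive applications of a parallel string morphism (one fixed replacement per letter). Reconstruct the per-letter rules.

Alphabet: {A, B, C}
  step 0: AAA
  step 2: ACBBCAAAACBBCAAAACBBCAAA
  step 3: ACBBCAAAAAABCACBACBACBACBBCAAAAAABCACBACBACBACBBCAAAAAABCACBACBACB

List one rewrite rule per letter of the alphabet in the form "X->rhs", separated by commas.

  step 2 ⇒ step 3: ACBBCAAAACBBCAAAACBBCAAA ⇒ ACB·BC·AAA·AAA·BC·ACB·ACB·ACB·ACB·BC·AAA·AAA·BC·ACB·ACB·ACB·ACB·BC·AAA·AAA·BC·ACB·ACB·ACB
    A ↦ ACB
    B ↦ AAA
    C ↦ BC

A->ACB, B->AAA, C->BC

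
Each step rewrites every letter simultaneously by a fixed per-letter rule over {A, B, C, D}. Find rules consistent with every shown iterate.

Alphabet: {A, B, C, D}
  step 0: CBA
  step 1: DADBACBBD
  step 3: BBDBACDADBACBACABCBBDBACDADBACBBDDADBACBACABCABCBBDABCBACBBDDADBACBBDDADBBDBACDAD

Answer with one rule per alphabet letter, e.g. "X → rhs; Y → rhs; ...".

  step 0 ⇒ step 1: CBA ⇒ DAD·BAC·BBD
    A ↦ BBD
    B ↦ BAC
    C ↦ DAD
    D ↦ ABC  (constrained at step 1)

A->BBD, B->BAC, C->DAD, D->ABC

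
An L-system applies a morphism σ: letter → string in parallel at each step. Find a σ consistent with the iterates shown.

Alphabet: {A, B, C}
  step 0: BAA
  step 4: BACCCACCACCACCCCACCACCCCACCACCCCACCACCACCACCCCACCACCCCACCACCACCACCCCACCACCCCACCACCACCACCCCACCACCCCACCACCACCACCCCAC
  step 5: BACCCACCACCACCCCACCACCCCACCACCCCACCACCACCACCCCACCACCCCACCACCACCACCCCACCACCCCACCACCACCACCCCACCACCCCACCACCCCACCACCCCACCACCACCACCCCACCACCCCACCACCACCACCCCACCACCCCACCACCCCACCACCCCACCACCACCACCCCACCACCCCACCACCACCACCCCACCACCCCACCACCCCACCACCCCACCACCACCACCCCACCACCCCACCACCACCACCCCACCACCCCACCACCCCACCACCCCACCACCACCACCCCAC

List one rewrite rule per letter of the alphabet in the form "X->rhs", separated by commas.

  step 4 ⇒ step 5: BACCCACCACCACCCCACCACCCCACCACCCCACCACCACCACCCCACCACCCCACCACCACCACCCCACCACCCCACCACCACCACCCCACCACCCCACCACCACCACCCCAC ⇒ BA·CC·CAC·CAC·CAC·CC·CAC·CAC·CC·CAC·CAC·CC·CAC·CAC·CAC·CAC·CC·CAC·CAC·CC·CAC·CAC·CAC·CAC·CC·CAC·CAC·CC·CAC·CAC·CAC·CAC·CC·CAC·CAC·CC·CAC·CAC·CC·CAC·CAC·CC·CAC·CAC·CAC·CAC·CC·CAC·CAC·CC·CAC·CAC·CAC·CAC·CC·CAC·CAC·CC·CAC·CAC·CC·CAC·CAC·CC·CAC·CAC·CAC·CAC·CC·CAC·CAC·CC·CAC·CAC·CAC·CAC·CC·CAC·CAC·CC·CAC·CAC·CC·CAC·CAC·CC·CAC·CAC·CAC·CAC·CC·CAC·CAC·CC·CAC·CAC·CAC·CAC·CC·CAC·CAC·CC·CAC·CAC·CC·CAC·CAC·CC·CAC·CAC·CAC·CAC·CC·CAC
    A ↦ CC
    B ↦ BA
    C ↦ CAC

A->CC, B->BA, C->CAC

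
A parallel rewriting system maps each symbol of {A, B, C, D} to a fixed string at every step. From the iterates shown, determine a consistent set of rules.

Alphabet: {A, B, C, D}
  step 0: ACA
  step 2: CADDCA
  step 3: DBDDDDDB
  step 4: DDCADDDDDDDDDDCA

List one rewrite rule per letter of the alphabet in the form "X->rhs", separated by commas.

A->B, B->CA, C->D, D->DD

  step 3 ⇒ step 4: DBDDDDDB ⇒ DD·CA·DD·DD·DD·DD·DD·CA
    B ↦ CA
    D ↦ DD
  step 2 ⇒ step 3: CADDCA ⇒ D·B·DD·DD·D·B
    A ↦ B
  step 2 ⇒ step 3: CADDCA ⇒ D·B·DD·DD·D·B
    C ↦ D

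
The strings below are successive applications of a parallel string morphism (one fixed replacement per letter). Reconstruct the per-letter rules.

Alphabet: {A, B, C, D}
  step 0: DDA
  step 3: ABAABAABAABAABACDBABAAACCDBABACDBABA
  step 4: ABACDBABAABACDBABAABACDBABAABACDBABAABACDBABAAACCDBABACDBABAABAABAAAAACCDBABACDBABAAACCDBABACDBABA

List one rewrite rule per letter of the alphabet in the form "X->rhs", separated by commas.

A->ABA, B->CDB, C->AA, D->C

  step 3 ⇒ step 4: ABAABAABAABAABACDBABAAACCDBABACDBABA ⇒ ABA·CDB·ABA·ABA·CDB·ABA·ABA·CDB·ABA·ABA·CDB·ABA·ABA·CDB·ABA·AA·C·CDB·ABA·CDB·ABA·ABA·ABA·AA·AA·C·CDB·ABA·CDB·ABA·AA·C·CDB·ABA·CDB·ABA
    A ↦ ABA
    B ↦ CDB
    C ↦ AA
    D ↦ C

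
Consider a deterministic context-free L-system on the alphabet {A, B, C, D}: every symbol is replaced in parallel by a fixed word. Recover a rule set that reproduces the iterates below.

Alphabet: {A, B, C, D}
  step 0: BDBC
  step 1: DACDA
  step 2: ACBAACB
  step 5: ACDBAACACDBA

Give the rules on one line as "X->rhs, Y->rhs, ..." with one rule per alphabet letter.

  step 1 ⇒ step 2: DACDA ⇒ AC·B·A·AC·B
    A ↦ B
    C ↦ A
    D ↦ AC
  step 0 ⇒ step 1: BDBC ⇒ D·AC·D·A
    B ↦ D

A->B, B->D, C->A, D->AC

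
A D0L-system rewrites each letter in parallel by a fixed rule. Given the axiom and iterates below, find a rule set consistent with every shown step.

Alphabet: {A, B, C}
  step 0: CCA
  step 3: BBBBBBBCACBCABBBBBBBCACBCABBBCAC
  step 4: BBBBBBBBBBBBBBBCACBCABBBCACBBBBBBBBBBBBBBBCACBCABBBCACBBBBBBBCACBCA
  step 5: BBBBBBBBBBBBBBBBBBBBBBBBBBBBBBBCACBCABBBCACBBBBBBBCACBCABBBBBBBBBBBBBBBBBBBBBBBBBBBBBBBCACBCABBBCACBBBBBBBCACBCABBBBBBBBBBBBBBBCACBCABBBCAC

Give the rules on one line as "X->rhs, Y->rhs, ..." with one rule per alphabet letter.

A->C, B->BB, C->BCA

  step 4 ⇒ step 5: BBBBBBBBBBBBBBBCACBCABBBCACBBBBBBBBBBBBBBBCACBCABBBCACBBBBBBBCACBCA ⇒ BB·BB·BB·BB·BB·BB·BB·BB·BB·BB·BB·BB·BB·BB·BB·BCA·C·BCA·BB·BCA·C·BB·BB·BB·BCA·C·BCA·BB·BB·BB·BB·BB·BB·BB·BB·BB·BB·BB·BB·BB·BB·BB·BCA·C·BCA·BB·BCA·C·BB·BB·BB·BCA·C·BCA·BB·BB·BB·BB·BB·BB·BB·BCA·C·BCA·BB·BCA·C
    A ↦ C
    B ↦ BB
    C ↦ BCA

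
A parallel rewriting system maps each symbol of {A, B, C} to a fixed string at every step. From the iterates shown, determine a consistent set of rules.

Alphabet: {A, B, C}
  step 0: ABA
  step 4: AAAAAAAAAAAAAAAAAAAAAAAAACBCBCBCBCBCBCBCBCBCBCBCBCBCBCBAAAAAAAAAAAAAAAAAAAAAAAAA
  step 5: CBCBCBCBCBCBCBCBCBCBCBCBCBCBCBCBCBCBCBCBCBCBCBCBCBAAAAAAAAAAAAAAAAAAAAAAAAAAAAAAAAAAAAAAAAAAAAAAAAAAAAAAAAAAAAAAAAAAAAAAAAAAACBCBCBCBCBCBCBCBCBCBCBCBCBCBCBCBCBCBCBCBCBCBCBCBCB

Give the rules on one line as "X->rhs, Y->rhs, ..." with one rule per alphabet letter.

  step 4 ⇒ step 5: AAAAAAAAAAAAAAAAAAAAAAAAACBCBCBCBCBCBCBCBCBCBCBCBCBCBCBAAAAAAAAAAAAAAAAAAAAAAAAA ⇒ CB·CB·CB·CB·CB·CB·CB·CB·CB·CB·CB·CB·CB·CB·CB·CB·CB·CB·CB·CB·CB·CB·CB·CB·CB·AA·AAA·AA·AAA·AA·AAA·AA·AAA·AA·AAA·AA·AAA·AA·AAA·AA·AAA·AA·AAA·AA·AAA·AA·AAA·AA·AAA·AA·AAA·AA·AAA·AA·AAA·CB·CB·CB·CB·CB·CB·CB·CB·CB·CB·CB·CB·CB·CB·CB·CB·CB·CB·CB·CB·CB·CB·CB·CB·CB
    A ↦ CB
    B ↦ AAA
    C ↦ AA

A->CB, B->AAA, C->AA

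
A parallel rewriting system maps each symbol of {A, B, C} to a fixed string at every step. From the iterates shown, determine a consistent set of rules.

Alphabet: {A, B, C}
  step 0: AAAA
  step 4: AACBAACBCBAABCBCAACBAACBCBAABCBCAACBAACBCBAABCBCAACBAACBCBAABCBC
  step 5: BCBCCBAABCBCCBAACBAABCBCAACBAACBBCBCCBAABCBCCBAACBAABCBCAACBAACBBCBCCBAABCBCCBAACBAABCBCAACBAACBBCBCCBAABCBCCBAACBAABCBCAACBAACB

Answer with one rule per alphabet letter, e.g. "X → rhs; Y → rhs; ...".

  step 4 ⇒ step 5: AACBAACBCBAABCBCAACBAACBCBAABCBCAACBAACBCBAABCBCAACBAACBCBAABCBC ⇒ BC·BC·CB·AA·BC·BC·CB·AA·CB·AA·BC·BC·AA·CB·AA·CB·BC·BC·CB·AA·BC·BC·CB·AA·CB·AA·BC·BC·AA·CB·AA·CB·BC·BC·CB·AA·BC·BC·CB·AA·CB·AA·BC·BC·AA·CB·AA·CB·BC·BC·CB·AA·BC·BC·CB·AA·CB·AA·BC·BC·AA·CB·AA·CB
    A ↦ BC
    B ↦ AA
    C ↦ CB

A->BC, B->AA, C->CB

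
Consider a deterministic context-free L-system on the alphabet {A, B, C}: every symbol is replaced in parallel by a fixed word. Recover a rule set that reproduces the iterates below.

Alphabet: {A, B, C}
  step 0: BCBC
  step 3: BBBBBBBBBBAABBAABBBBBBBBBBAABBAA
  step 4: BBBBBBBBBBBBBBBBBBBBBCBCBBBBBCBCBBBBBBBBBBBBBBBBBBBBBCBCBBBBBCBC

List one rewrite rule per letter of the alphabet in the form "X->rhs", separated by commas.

A->BC, B->BB, C->AA

  step 3 ⇒ step 4: BBBBBBBBBBAABBAABBBBBBBBBBAABBAA ⇒ BB·BB·BB·BB·BB·BB·BB·BB·BB·BB·BC·BC·BB·BB·BC·BC·BB·BB·BB·BB·BB·BB·BB·BB·BB·BB·BC·BC·BB·BB·BC·BC
    A ↦ BC
    B ↦ BB
    C ↦ AA  (constrained at step 0)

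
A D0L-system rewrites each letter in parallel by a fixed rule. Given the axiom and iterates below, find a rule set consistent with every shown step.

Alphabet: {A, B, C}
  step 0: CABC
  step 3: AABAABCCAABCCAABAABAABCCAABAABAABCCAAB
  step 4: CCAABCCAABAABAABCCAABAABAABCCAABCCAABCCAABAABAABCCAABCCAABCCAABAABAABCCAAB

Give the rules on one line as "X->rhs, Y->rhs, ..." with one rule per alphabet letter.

A->C, B->AAB, C->AAB

  step 3 ⇒ step 4: AABAABCCAABCCAABAABAABCCAABAABAABCCAAB ⇒ C·C·AAB·C·C·AAB·AAB·AAB·C·C·AAB·AAB·AAB·C·C·AAB·C·C·AAB·C·C·AAB·AAB·AAB·C·C·AAB·C·C·AAB·C·C·AAB·AAB·AAB·C·C·AAB
    A ↦ C
    B ↦ AAB
    C ↦ AAB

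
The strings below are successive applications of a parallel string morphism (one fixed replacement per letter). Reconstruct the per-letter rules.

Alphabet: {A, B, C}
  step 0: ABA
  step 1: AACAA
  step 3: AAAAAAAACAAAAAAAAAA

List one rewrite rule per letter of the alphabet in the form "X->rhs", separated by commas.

  step 0 ⇒ step 1: ABA ⇒ AA·C·AA
    A ↦ AA
    B ↦ C
    C ↦ BA  (constrained at step 1)

A->AA, B->C, C->BA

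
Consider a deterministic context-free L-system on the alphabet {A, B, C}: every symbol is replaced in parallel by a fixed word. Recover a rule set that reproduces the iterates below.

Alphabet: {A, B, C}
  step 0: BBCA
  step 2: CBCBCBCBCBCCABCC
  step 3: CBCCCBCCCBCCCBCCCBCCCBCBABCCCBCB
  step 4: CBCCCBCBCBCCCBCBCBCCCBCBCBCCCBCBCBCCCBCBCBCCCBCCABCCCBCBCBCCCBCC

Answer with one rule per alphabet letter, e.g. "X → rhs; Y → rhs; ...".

  step 3 ⇒ step 4: CBCCCBCCCBCCCBCCCBCCCBCBABCCCBCB ⇒ CB·CC·CB·CB·CB·CC·CB·CB·CB·CC·CB·CB·CB·CC·CB·CB·CB·CC·CB·CB·CB·CC·CB·CC·AB·CC·CB·CB·CB·CC·CB·CC
    A ↦ AB
    B ↦ CC
    C ↦ CB

A->AB, B->CC, C->CB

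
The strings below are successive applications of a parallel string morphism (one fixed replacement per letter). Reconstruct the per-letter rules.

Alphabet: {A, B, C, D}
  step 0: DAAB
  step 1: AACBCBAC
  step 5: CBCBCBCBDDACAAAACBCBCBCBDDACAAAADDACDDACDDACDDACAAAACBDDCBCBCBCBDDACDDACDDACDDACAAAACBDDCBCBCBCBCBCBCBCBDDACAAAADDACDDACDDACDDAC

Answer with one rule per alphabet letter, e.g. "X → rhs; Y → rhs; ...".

  step 0 ⇒ step 1: DAAB ⇒ AA·CB·CB·AC
    A ↦ CB
    B ↦ AC
    D ↦ AA
    C ↦ DD  (constrained at step 1)

A->CB, B->AC, C->DD, D->AA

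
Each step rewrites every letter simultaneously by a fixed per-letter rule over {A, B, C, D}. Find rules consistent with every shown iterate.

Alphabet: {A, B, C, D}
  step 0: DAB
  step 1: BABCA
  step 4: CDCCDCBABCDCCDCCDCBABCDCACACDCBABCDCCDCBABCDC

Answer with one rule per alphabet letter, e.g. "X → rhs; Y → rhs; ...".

  step 0 ⇒ step 1: DAB ⇒ BAB·C·A
    A ↦ C
    B ↦ A
    D ↦ BAB
    C ↦ CDC  (constrained at step 1)

A->C, B->A, C->CDC, D->BAB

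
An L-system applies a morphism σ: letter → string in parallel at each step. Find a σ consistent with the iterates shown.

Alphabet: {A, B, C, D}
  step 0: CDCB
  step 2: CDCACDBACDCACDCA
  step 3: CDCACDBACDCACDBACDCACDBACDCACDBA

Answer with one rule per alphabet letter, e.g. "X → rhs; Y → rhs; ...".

  step 2 ⇒ step 3: CDCACDBACDCACDCA ⇒ CD·CA·CD·BA·CD·CA·CD·BA·CD·CA·CD·BA·CD·CA·CD·BA
    A ↦ BA
    B ↦ CD
    C ↦ CD
    D ↦ CA

A->BA, B->CD, C->CD, D->CA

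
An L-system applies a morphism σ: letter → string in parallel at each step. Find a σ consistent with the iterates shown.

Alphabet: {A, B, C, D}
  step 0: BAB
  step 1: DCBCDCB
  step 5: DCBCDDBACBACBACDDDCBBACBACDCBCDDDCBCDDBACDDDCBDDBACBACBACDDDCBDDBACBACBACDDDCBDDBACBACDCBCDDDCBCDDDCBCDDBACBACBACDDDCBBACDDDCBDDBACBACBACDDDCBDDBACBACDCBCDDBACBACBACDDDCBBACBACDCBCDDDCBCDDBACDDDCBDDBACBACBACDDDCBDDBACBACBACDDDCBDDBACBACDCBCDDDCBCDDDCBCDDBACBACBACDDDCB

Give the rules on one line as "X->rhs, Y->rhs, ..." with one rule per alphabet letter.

A->C, B->DCB, C->DD, D->BAC

  step 0 ⇒ step 1: BAB ⇒ DCB·C·DCB
    A ↦ C
    B ↦ DCB
    C ↦ DD  (constrained at step 1)
    D ↦ BAC  (constrained at step 1)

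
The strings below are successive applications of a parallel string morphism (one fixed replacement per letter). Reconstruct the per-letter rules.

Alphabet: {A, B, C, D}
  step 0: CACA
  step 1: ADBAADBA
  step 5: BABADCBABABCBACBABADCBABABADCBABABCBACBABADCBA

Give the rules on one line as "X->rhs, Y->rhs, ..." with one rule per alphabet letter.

  step 0 ⇒ step 1: CACA ⇒ AD·BA·AD·BA
    A ↦ BA
    C ↦ AD
    B ↦ C  (constrained at step 1)
    D ↦ B  (constrained at step 1)

A->BA, B->C, C->AD, D->B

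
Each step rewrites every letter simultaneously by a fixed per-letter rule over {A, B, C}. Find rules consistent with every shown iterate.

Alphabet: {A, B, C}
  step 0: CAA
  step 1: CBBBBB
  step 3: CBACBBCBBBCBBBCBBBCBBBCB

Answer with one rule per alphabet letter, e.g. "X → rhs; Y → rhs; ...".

  step 0 ⇒ step 1: CAA ⇒ CB·BB·BB
    A ↦ BB
    C ↦ CB
    B ↦ AC  (constrained at step 1)

A->BB, B->AC, C->CB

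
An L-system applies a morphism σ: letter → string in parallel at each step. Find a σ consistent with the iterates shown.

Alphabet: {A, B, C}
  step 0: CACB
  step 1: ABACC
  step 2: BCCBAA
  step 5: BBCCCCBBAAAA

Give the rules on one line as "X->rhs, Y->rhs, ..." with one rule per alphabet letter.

  step 1 ⇒ step 2: ABACC ⇒ B·CC·B·A·A
    A ↦ B
    B ↦ CC
    C ↦ A

A->B, B->CC, C->A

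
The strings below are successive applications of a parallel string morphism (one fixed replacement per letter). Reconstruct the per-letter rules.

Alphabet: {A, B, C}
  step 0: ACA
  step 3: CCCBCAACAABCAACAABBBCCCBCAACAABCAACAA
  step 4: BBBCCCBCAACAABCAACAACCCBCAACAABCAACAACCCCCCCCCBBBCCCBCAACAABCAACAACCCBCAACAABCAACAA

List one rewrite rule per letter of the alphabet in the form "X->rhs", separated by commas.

  step 3 ⇒ step 4: CCCBCAACAABCAACAABBBCCCBCAACAABCAACAA ⇒ B·B·B·CCC·B·CAA·CAA·B·CAA·CAA·CCC·B·CAA·CAA·B·CAA·CAA·CCC·CCC·CCC·B·B·B·CCC·B·CAA·CAA·B·CAA·CAA·CCC·B·CAA·CAA·B·CAA·CAA
    A ↦ CAA
    B ↦ CCC
    C ↦ B

A->CAA, B->CCC, C->B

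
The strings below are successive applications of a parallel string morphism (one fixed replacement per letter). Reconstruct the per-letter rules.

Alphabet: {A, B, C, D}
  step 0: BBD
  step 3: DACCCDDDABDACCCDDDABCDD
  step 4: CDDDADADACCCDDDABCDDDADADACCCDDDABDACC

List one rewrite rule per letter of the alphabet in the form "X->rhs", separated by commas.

  step 3 ⇒ step 4: DACCCDDDABDACCCDDDABCDD ⇒ C·DD·DA·DA·DA·C·C·C·DD·DAB·C·DD·DA·DA·DA·C·C·C·DD·DAB·DA·C·C
    A ↦ DD
    B ↦ DAB
    C ↦ DA
    D ↦ C

A->DD, B->DAB, C->DA, D->C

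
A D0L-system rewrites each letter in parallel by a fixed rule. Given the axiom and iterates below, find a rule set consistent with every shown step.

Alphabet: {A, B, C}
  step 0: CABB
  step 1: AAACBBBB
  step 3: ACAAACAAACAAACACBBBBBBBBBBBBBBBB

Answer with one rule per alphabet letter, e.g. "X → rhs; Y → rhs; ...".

A->AC, B->BB, C->AA

  step 0 ⇒ step 1: CABB ⇒ AA·AC·BB·BB
    A ↦ AC
    B ↦ BB
    C ↦ AA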